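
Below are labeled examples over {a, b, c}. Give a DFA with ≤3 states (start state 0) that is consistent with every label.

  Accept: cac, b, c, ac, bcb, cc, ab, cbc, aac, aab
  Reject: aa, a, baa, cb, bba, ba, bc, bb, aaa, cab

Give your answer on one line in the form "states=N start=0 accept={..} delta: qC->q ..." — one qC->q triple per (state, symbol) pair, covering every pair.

states=3 start=0 accept={1,2} delta: 0a->0 0b->1 0c->2 1a->0 1b->0 1c->0 2a->2 2b->0 2c->1

Fold the examples into a partial DFA from state 0: repeatedly fix the first undefined (state, symbol) met by the shortest-then-alphabetical prefix, trying targets in increasing order and rejecting any under which an Accept and a Reject string meet in one state with the same remainder; add a state when all current targets are rejected. Accepting states are where Accept strings end.
a: 0a undefined. 0a->0: ok.
b: 0b undefined. 0b->0: no, b/aa meet in 0. Open state 1: 0b->1.
c: 0c undefined. 0c->0: no, cac/aa meet in 0. 0c->1: no, cc/bc meet in 1 with "c" left. Open state 2: 0c->2.
ba: 1a undefined. 1a->0: ok.
bb: 1b undefined. 1b->0: ok.
bc: 1c undefined. 1c->0: ok.
ca: 2a undefined. 2a->0: no, b/cab meet in 1. 2a->1: no, cac/aa meet in 0. 2a->2: ok.
cb: 2b undefined. 2b->0: ok.
cc: 2c undefined. 2c->0: no, cac/aa meet in 0. 2c->1: ok.
All examples now run through 3 states with every (state, symbol) defined. Accept strings end in {1,2}, Reject strings end in {0}; accept={1,2}.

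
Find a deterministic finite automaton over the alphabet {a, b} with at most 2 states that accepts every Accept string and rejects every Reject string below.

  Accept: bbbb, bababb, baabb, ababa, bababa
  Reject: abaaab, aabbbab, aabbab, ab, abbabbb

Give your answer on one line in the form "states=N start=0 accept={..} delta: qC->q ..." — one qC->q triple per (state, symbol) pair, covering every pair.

states=2 start=0 accept={0} delta: 0a->0 0b->1 1a->0 1b->0

Fold the examples into a partial DFA from state 0: repeatedly fix the first undefined (state, symbol) met by the shortest-then-alphabetical prefix, trying targets in increasing order and rejecting any under which an Accept and a Reject string meet in one state with the same remainder; add a state when all current targets are rejected. Accepting states are where Accept strings end.
a: 0a undefined. 0a->0: ok.
b: 0b undefined. 0b->0: no, bbbb/abaaab meet in 0. Open state 1: 0b->1.
ba: 1a undefined. 1a->0: ok.
bb: 1b undefined. 1b->0: ok.
All examples now run through 2 states with every (state, symbol) defined. Accept strings end in {0}, Reject strings end in {1}; accept={0}.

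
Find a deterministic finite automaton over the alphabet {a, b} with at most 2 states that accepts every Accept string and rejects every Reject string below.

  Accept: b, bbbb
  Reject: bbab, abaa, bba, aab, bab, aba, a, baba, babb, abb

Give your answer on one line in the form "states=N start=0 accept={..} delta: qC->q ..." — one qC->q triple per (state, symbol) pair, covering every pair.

State merging on the prefix tree: take the shortest (then alphabetical) example prefix whose next move is undefined and point that move at state 0, else 1, else 2, ...; a target is out if some Accept/Reject pair would then sit in one state with the same input left (inseparable). If every existing state is out, open a new one.
a: 0a undefined. 0a->0: no, b/aab meet in 0 with "b" left. Open state 1: 0a->1.
b: 0b undefined. 0b->0: ok.
aa: 1a undefined. 1a->0: no, b/aab meet in 0. 1a->1: ok.
ab: 1b undefined. 1b->0: no, b/bbab meet in 0. 1b->1: ok.
All examples now run through 2 states with every (state, symbol) defined. Accept strings end in {0}, Reject strings end in {1}; accept={0}.

states=2 start=0 accept={0} delta: 0a->1 0b->0 1a->1 1b->1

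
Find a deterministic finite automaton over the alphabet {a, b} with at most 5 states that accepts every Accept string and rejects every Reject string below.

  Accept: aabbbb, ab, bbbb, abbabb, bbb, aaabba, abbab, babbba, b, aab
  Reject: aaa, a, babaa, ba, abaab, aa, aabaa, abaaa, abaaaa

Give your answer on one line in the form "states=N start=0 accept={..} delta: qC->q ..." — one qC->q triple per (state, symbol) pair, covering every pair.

states=4 start=0 accept={1,3} delta: 0a->0 0b->1 1a->2 1b->3 2a->2 2b->0 3a->1 3b->1

State merging on the prefix tree: take the shortest (then alphabetical) example prefix whose next move is undefined and point that move at state 0, else 1, else 2, ...; a target is out if some Accept/Reject pair would then sit in one state with the same input left (inseparable). If every existing state is out, open a new one.
a: 0a undefined. 0a->0: ok.
b: 0b undefined. 0b->0: no, aabbbb/aaa meet in 0. Open state 1: 0b->1.
ba: 1a undefined. 1a->0: no, ab/abaab meet in 1. 1a->1: no, ab/ba meet in 1. Open state 2: 1a->2.
bb: 1b undefined. 1b->0: no, aabbbb/aaa meet in 0. 1b->1: no, aaabba/ba meet in 2. 1b->2: no, aaabba/aabaa meet in 2 with "a" left. Open state 3: 1b->3.
bab: 2b undefined. 2b->0: ok.
bbb: 3b undefined. 3b->0: no, bbb/aaa meet in 0. 3b->1: ok.
abaa: 2a undefined. 2a->0: no, ab/abaab meet in 1. 2a->1: no, aabbbb/abaab meet in 3. 2a->2: ok.
abba: 3a undefined. 3a->0: no, aaabba/aaa meet in 0. 3a->1: ok.
All examples now run through 4 states with every (state, symbol) defined. Accept strings end in {1,3}, Reject strings end in {0,2}; accept={1,3}.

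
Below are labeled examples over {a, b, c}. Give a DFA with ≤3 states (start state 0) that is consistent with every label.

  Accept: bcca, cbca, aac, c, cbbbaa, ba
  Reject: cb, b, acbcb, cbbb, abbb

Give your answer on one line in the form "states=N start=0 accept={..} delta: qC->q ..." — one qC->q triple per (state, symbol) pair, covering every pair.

states=2 start=0 accept={0} delta: 0a->0 0b->1 0c->0 1a->0 1b->0 1c->0

State merging on the prefix tree: take the shortest (then alphabetical) example prefix whose next move is undefined and point that move at state 0, else 1, else 2, ...; a target is out if some Accept/Reject pair would then sit in one state with the same input left (inseparable). If every existing state is out, open a new one.
a: 0a undefined. 0a->0: ok.
b: 0b undefined. 0b->0: no, ba/b meet in 0. Open state 1: 0b->1.
c: 0c undefined. 0c->0: ok.
ba: 1a undefined. 1a->0: ok.
bc: 1c undefined. 1c->0: ok.
abb: 1b undefined. 1b->0: ok.
All examples now run through 2 states with every (state, symbol) defined. Accept strings end in {0}, Reject strings end in {1}; accept={0}.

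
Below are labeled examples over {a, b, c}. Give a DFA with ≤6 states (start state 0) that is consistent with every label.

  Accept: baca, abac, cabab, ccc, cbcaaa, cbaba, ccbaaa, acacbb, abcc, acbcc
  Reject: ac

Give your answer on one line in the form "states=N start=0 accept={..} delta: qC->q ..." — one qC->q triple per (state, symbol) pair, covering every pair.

states=3 start=0 accept={2} delta: 0a->0 0b->1 0c->1 1a->1 1b->2 1c->2 2a->2 2b->2 2c->2

Fold the examples into a partial DFA from state 0: repeatedly fix the first undefined (state, symbol) met by the shortest-then-alphabetical prefix, trying targets in increasing order and rejecting any under which an Accept and a Reject string meet in one state with the same remainder; add a state when all current targets are rejected. Accepting states are where Accept strings end.
a: 0a undefined. 0a->0: ok.
b: 0b undefined. 0b->0: no, abac/ac meet in 0 with "c" left. Open state 1: 0b->1.
c: 0c undefined. 0c->0: no, ccc/ac meet in 0. 0c->1: ok.
ba: 1a undefined. 1a->0: no, abac/ac meet in 1. 1a->1: ok.
cb: 1b undefined. 1b->0: no, cabab/ac meet in 1. 1b->1: no, cabab/ac meet in 1. Open state 2: 1b->2.
cc: 1c undefined. 1c->0: no, ccc/ac meet in 1. 1c->1: no, baca/ac meet in 1. 1c->2: ok.
cba: 2a undefined. 2a->0: no, cabab/ac meet in 1. 2a->1: no, baca/ac meet in 1. 2a->2: ok.
cbc: 2c undefined. 2c->0: no, acbcc/ac meet in 1. 2c->1: no, ccc/ac meet in 1. 2c->2: ok.
ccb: 2b undefined. 2b->0: no, acacbb/ac meet in 1. 2b->1: no, cabab/ac meet in 1. 2b->2: ok.
All examples now run through 3 states with every (state, symbol) defined. Accept strings end in {2}, Reject strings end in {1}; accept={2}.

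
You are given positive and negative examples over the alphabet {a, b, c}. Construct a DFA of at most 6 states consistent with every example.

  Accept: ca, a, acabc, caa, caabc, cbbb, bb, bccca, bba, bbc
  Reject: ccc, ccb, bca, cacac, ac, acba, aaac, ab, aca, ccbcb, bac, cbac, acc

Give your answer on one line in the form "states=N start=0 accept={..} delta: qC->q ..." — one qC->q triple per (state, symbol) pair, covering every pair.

Grow the machine one transition at a time. Run the examples from 0; the earliest place one falls off (shortest prefix, ties alphabetical) gets sent to the lowest-numbered state that keeps every Accept/Reject pair distinguishable — a pair clashes when both reach the same state with identical unread suffix — and to a fresh state only if none does.
a: 0a undefined. 0a->0: no, ca/aca meet in 0 with "ca" left. Open state 1: 0a->1.
b: 0b undefined. 0b->0: no, ca/bca meet in 0 with "ca" left. 0b->1: no, bb/ab meet in 1 with "b" left. Open state 2: 0b->2.
c: 0c undefined. 0c->0: ok.
aa: 1a undefined. 1a->0: no, caa/ccc meet in 0. 1a->1: ok.
ab: 1b undefined. 1b->0: no, caabc/ccc meet in 0. 1b->1: no, ca/ab meet in 1. 1b->2: ok.
ac: 1c undefined. 1c->0: no, ca/aca meet in 1. 1c->1: no, ca/cacac meet in 1. 1c->2: no, caabc/acc meet in 2 with "c" left. Open state 3: 1c->3.
ba: 2a undefined. 2a->0: ok.
bb: 2b undefined. 2b->0: no, cbbb/ccb meet in 2. 2b->1: no, cbbb/ccb meet in 2. 2b->2: no, cbbb/ccb meet in 2. 2b->3: no, bb/ac meet in 3. Open state 4: 2b->4.
bc: 2c undefined. 2c->0: no, ca/bca meet in 1. 2c->1: no, ca/bca meet in 1. 2c->2: no, caabc/ccb meet in 2. 2c->3: no, caabc/ac meet in 3. 2c->4: no, cbbb/ccbcb meet in 4 with "b" left. Open state 5: 2c->5.
aca: 3a undefined. 3a->0: ok.
acb: 3b undefined. 3b->0: no, ca/acba meet in 1. 3b->1: no, ca/acba meet in 1. 3b->2: ok.
acc: 3c undefined. 3c->0: ok.
bba: 4a undefined. 4a->0: no, bba/ccc meet in 0. 4a->1: ok.
bbc: 4c undefined. 4c->0: no, bbc/ccc meet in 0. 4c->1: ok.
bca: 5a undefined. 5a->0: ok.
bcc: 5c undefined. 5c->0: ok.
cbbb: 4b undefined. 4b->0: no, cbbb/ccc meet in 0. 4b->1: ok.
ccbcb: 5b undefined. 5b->0: ok.
All examples now run through 6 states with every (state, symbol) defined. Accept strings end in {1,4,5}, Reject strings end in {0,2,3}; accept={1,4,5}.

states=6 start=0 accept={1,4,5} delta: 0a->1 0b->2 0c->0 1a->1 1b->2 1c->3 2a->0 2b->4 2c->5 3a->0 3b->2 3c->0 4a->1 4b->1 4c->1 5a->0 5b->0 5c->0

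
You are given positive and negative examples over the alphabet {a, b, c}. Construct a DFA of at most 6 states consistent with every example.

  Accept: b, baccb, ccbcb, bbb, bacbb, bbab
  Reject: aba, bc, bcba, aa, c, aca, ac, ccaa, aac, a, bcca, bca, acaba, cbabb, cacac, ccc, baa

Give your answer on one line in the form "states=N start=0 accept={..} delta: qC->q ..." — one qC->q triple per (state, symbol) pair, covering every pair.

State merging on the prefix tree: take the shortest (then alphabetical) example prefix whose next move is undefined and point that move at state 0, else 1, else 2, ...; a target is out if some Accept/Reject pair would then sit in one state with the same input left (inseparable). If every existing state is out, open a new one.
a: 0a undefined. 0a->0: ok.
b: 0b undefined. 0b->0: no, b/aba meet in 0. Open state 1: 0b->1.
c: 0c undefined. 0c->0: ok.
ba: 1a undefined. 1a->0: no, bacbb/cbabb meet in 1 with "b" left. 1a->1: no, b/aba meet in 1. Open state 2: 1a->2.
bb: 1b undefined. 1b->0: ok.
bc: 1c undefined. 1c->0: ok.
baa: 2a undefined. 2a->0: ok.
bac: 2c undefined. 2c->0: no, bacbb/bc meet in 0. 2c->1: ok.
cbab: 2b undefined. 2b->0: no, b/cbabb meet in 1. 2b->1: ok.
All examples now run through 3 states with every (state, symbol) defined. Accept strings end in {1}, Reject strings end in {0,2}; accept={1}.

states=3 start=0 accept={1} delta: 0a->0 0b->1 0c->0 1a->2 1b->0 1c->0 2a->0 2b->1 2c->1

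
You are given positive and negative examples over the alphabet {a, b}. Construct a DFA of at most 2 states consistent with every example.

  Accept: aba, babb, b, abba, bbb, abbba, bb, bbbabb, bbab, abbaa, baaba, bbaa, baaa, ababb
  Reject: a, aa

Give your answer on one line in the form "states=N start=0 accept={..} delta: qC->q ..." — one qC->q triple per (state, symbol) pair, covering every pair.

Grow the machine one transition at a time. Run the examples from 0; the earliest place one falls off (shortest prefix, ties alphabetical) gets sent to the lowest-numbered state that keeps every Accept/Reject pair distinguishable — a pair clashes when both reach the same state with identical unread suffix — and to a fresh state only if none does.
a: 0a undefined. 0a->0: ok.
b: 0b undefined. 0b->0: no, aba/a meet in 0. Open state 1: 0b->1.
ba: 1a undefined. 1a->0: no, aba/a meet in 0. 1a->1: ok.
bb: 1b undefined. 1b->0: no, abba/a meet in 0. 1b->1: ok.
All examples now run through 2 states with every (state, symbol) defined. Accept strings end in {1}, Reject strings end in {0}; accept={1}.

states=2 start=0 accept={1} delta: 0a->0 0b->1 1a->1 1b->1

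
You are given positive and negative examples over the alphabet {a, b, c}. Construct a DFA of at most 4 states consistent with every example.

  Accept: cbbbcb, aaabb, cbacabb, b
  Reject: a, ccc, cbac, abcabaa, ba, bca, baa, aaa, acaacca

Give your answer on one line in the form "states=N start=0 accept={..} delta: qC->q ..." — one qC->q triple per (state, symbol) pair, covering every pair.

State merging on the prefix tree: take the shortest (then alphabetical) example prefix whose next move is undefined and point that move at state 0, else 1, else 2, ...; a target is out if some Accept/Reject pair would then sit in one state with the same input left (inseparable). If every existing state is out, open a new one.
a: 0a undefined. 0a->0: ok.
b: 0b undefined. 0b->0: no, aaabb/a meet in 0. Open state 1: 0b->1.
c: 0c undefined. 0c->0: ok.
ba: 1a undefined. 1a->0: ok.
bc: 1c undefined. 1c->0: ok.
cbb: 1b undefined. 1b->0: no, aaabb/a meet in 0. 1b->1: ok.
All examples now run through 2 states with every (state, symbol) defined. Accept strings end in {1}, Reject strings end in {0}; accept={1}.

states=2 start=0 accept={1} delta: 0a->0 0b->1 0c->0 1a->0 1b->1 1c->0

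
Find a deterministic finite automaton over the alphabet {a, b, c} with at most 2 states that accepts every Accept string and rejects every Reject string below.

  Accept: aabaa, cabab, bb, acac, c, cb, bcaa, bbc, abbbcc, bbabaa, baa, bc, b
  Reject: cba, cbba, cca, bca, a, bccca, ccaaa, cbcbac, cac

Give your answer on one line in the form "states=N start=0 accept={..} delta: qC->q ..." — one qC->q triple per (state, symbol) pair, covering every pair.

State merging on the prefix tree: take the shortest (then alphabetical) example prefix whose next move is undefined and point that move at state 0, else 1, else 2, ...; a target is out if some Accept/Reject pair would then sit in one state with the same input left (inseparable). If every existing state is out, open a new one.
a: 0a undefined. 0a->0: no, acac/cac meet in 0 with "cac" left. Open state 1: 0a->1.
b: 0b undefined. 0b->0: ok.
c: 0c undefined. 0c->0: ok.
aa: 1a undefined. 1a->0: ok.
ab: 1b undefined. 1b->0: ok.
ac: 1c undefined. 1c->0: no, aabaa/cbcbac meet in 0. 1c->1: ok.
All examples now run through 2 states with every (state, symbol) defined. Accept strings end in {0}, Reject strings end in {1}; accept={0}.

states=2 start=0 accept={0} delta: 0a->1 0b->0 0c->0 1a->0 1b->0 1c->1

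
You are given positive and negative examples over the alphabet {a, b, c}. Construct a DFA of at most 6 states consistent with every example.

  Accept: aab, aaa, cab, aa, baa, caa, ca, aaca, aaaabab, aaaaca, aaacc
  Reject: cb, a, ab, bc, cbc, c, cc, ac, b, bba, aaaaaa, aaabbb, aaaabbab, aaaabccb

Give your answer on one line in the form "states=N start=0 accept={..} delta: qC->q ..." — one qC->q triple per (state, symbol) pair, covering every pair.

Fold the examples into a partial DFA from state 0: repeatedly fix the first undefined (state, symbol) met by the shortest-then-alphabetical prefix, trying targets in increasing order and rejecting any under which an Accept and a Reject string meet in one state with the same remainder; add a state when all current targets are rejected. Accepting states are where Accept strings end.
a: 0a undefined. 0a->0: no, aab/ab meet in 0 with "b" left. Open state 1: 0a->1.
b: 0b undefined. 0b->0: ok.
c: 0c undefined. 0c->0: no, cab/ab meet in 1 with "b" left. 0c->1: ok.
aa: 1a undefined. 1a->0: no, aab/b meet in 0. 1a->1: no, aab/cb meet in 1 with "b" left. Open state 2: 1a->2.
ab: 1b undefined. 1b->0: ok.
ac: 1c undefined. 1c->0: ok.
aaa: 2a undefined. 2a->0: no, aaa/cb meet in 0. 2a->1: no, aaa/a meet in 1. 2a->2: no, aaa/aaaaaa meet in 2. Open state 3: 2a->3.
aab: 2b undefined. 2b->0: no, aab/cb meet in 0. 2b->1: no, aab/a meet in 1. 2b->2: ok.
aac: 2c undefined. 2c->0: no, aaca/a meet in 1. 2c->1: ok.
aaaa: 3a undefined. 3a->0: no, aab/aaaaaa meet in 2. 3a->1: no, aaa/aaaaaa meet in 3. 3a->2: no, aab/aaaaaa meet in 2. 3a->3: no, aaa/aaaaaa meet in 3. Open state 4: 3a->4.
aaab: 3b undefined. 3b->0: ok.
aaac: 3c undefined. 3c->0: no, aaacc/a meet in 1. 3c->1: no, aaacc/cb meet in 0. 3c->2: no, aaacc/a meet in 1. 3c->3: ok.
aaaaa: 4a undefined. 4a->0: ok.
aaaab: 4b undefined. 4b->0: no, aaaabab/cb meet in 0. 4b->1: ok.
aaaac: 4c undefined. 4c->0: no, aaaaca/a meet in 1. 4c->1: ok.
All examples now run through 5 states with every (state, symbol) defined. Accept strings end in {2,3}, Reject strings end in {0,1}; accept={2,3}.

states=5 start=0 accept={2,3} delta: 0a->1 0b->0 0c->1 1a->2 1b->0 1c->0 2a->3 2b->2 2c->1 3a->4 3b->0 3c->3 4a->0 4b->1 4c->1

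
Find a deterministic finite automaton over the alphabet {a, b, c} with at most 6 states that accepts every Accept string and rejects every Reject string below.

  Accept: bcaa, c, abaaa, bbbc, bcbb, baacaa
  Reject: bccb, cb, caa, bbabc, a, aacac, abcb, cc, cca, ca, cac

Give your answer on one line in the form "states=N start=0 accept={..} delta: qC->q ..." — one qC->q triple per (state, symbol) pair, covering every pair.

states=4 start=0 accept={1} delta: 0a->0 0b->1 0c->1 1a->2 1b->2 1c->2 2a->3 2b->0 2c->2 3a->1 3b->1 3c->2

Grow the machine one transition at a time. Run the examples from 0; the earliest place one falls off (shortest prefix, ties alphabetical) gets sent to the lowest-numbered state that keeps every Accept/Reject pair distinguishable — a pair clashes when both reach the same state with identical unread suffix — and to a fresh state only if none does.
a: 0a undefined. 0a->0: ok.
b: 0b undefined. 0b->0: no, bcaa/caa meet in 0 with "caa" left. Open state 1: 0b->1.
c: 0c undefined. 0c->0: no, c/caa meet in 0. 0c->1: ok.
ba: 1a undefined. 1a->0: no, c/aacac meet in 1. 1a->1: no, c/caa meet in 1. Open state 2: 1a->2.
bb: 1b undefined. 1b->0: no, bbbc/bbabc meet in 1 with "c" left. 1b->1: no, c/cb meet in 1. 1b->2: ok.
bc: 1c undefined. 1c->0: no, bcaa/a meet in 0. 1c->1: no, bcaa/caa meet in 2 with "a" left. 1c->2: ok.
baa: 2a undefined. 2a->0: no, bcaa/caa meet in 0. 2a->1: no, bcaa/cb meet in 2. 2a->2: no, bcaa/cb meet in 2. Open state 3: 2a->3.
bbb: 2b undefined. 2b->0: ok.
bcc: 2c undefined. 2c->0: no, c/bccb meet in 1. 2c->1: no, c/aacac meet in 1. 2c->2: ok.
baac: 3c undefined. 3c->0: no, baacaa/bccb meet in 0. 3c->1: no, baacaa/caa meet in 3. 3c->2: ok.
bbab: 3b undefined. 3b->0: no, c/bbabc meet in 1. 3b->1: ok.
bcaa: 3a undefined. 3a->0: no, bcaa/bccb meet in 0. 3a->1: ok.
All examples now run through 4 states with every (state, symbol) defined. Accept strings end in {1}, Reject strings end in {0,2,3}; accept={1}.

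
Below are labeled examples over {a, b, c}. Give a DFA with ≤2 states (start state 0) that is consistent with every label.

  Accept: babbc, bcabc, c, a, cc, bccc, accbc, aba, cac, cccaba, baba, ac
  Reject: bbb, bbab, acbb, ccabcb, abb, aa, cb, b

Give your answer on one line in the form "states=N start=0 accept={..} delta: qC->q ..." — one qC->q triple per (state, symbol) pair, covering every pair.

states=2 start=0 accept={1} delta: 0a->1 0b->0 0c->1 1a->0 1b->0 1c->1

Grow the machine one transition at a time. Run the examples from 0; the earliest place one falls off (shortest prefix, ties alphabetical) gets sent to the lowest-numbered state that keeps every Accept/Reject pair distinguishable — a pair clashes when both reach the same state with identical unread suffix — and to a fresh state only if none does.
a: 0a undefined. 0a->0: no, a/aa meet in 0. Open state 1: 0a->1.
b: 0b undefined. 0b->0: ok.
c: 0c undefined. 0c->0: no, c/bbb meet in 0. 0c->1: ok.
aa: 1a undefined. 1a->0: ok.
ab: 1b undefined. 1b->0: ok.
ac: 1c undefined. 1c->0: no, cc/bbb meet in 0. 1c->1: ok.
All examples now run through 2 states with every (state, symbol) defined. Accept strings end in {1}, Reject strings end in {0}; accept={1}.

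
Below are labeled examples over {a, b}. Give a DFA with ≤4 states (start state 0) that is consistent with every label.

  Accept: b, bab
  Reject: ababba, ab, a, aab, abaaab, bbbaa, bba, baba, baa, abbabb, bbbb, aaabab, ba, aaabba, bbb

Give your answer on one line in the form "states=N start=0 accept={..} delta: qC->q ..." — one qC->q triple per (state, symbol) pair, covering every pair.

Fold the examples into a partial DFA from state 0: repeatedly fix the first undefined (state, symbol) met by the shortest-then-alphabetical prefix, trying targets in increasing order and rejecting any under which an Accept and a Reject string meet in one state with the same remainder; add a state when all current targets are rejected. Accepting states are where Accept strings end.
a: 0a undefined. 0a->0: no, b/ab meet in 0 with "b" left. Open state 1: 0a->1.
b: 0b undefined. 0b->0: no, b/bbbb meet in 0. 0b->1: no, b/a meet in 1. Open state 2: 0b->2.
aa: 1a undefined. 1a->0: no, b/aab meet in 2. 1a->1: ok.
ab: 1b undefined. 1b->0: ok.
ba: 2a undefined. 2a->0: ok.
bb: 2b undefined. 2b->0: no, b/bbb meet in 2. 2b->1: no, b/bbbb meet in 2. 2b->2: no, b/abbabb meet in 2. Open state 3: 2b->3.
bba: 3a undefined. 3a->0: ok.
bbb: 3b undefined. 3b->0: no, b/bbbb meet in 2. 3b->1: ok.
All examples now run through 4 states with every (state, symbol) defined. Accept strings end in {2}, Reject strings end in {0,1,3}; accept={2}.

states=4 start=0 accept={2} delta: 0a->1 0b->2 1a->1 1b->0 2a->0 2b->3 3a->0 3b->1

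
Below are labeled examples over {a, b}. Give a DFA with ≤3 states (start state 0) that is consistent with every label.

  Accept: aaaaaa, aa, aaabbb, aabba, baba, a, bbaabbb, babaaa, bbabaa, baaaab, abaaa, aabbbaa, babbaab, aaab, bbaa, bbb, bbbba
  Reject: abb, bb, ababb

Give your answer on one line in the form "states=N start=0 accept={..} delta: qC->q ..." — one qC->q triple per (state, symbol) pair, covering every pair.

states=3 start=0 accept={0,1} delta: 0a->0 0b->1 1a->0 1b->2 2a->0 2b->0

Fold the examples into a partial DFA from state 0: repeatedly fix the first undefined (state, symbol) met by the shortest-then-alphabetical prefix, trying targets in increasing order and rejecting any under which an Accept and a Reject string meet in one state with the same remainder; add a state when all current targets are rejected. Accepting states are where Accept strings end.
a: 0a undefined. 0a->0: ok.
b: 0b undefined. 0b->0: no, aaaaaa/abb meet in 0. Open state 1: 0b->1.
ba: 1a undefined. 1a->0: ok.
bb: 1b undefined. 1b->0: no, aaaaaa/abb meet in 0. 1b->1: no, aaabbb/abb meet in 1. Open state 2: 1b->2.
bba: 2a undefined. 2a->0: ok.
bbb: 2b undefined. 2b->0: ok.
All examples now run through 3 states with every (state, symbol) defined. Accept strings end in {0,1}, Reject strings end in {2}; accept={0,1}.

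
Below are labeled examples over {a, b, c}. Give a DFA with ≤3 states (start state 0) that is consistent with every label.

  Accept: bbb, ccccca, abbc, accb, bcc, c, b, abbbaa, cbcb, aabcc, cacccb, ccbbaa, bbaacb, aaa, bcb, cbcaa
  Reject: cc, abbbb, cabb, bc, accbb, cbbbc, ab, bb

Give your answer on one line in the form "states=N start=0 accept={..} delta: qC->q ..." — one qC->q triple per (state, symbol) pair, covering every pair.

states=3 start=0 accept={0,1} delta: 0a->1 0b->1 0c->1 1a->0 1b->2 1c->2 2a->0 2b->0 2c->0

Grow the machine one transition at a time. Run the examples from 0; the earliest place one falls off (shortest prefix, ties alphabetical) gets sent to the lowest-numbered state that keeps every Accept/Reject pair distinguishable — a pair clashes when both reach the same state with identical unread suffix — and to a fresh state only if none does.
a: 0a undefined. 0a->0: no, b/ab meet in 0 with "b" left. Open state 1: 0a->1.
b: 0b undefined. 0b->0: no, bbb/bb meet in 0. 0b->1: ok.
c: 0c undefined. 0c->0: no, bbb/cabb meet in 1 with "bb" left. 0c->1: ok.
aa: 1a undefined. 1a->0: ok.
ab: 1b undefined. 1b->0: no, bbb/abbbb meet in 1. 1b->1: no, bbb/abbbb meet in 1. Open state 2: 1b->2.
ac: 1c undefined. 1c->0: no, bbb/accbb meet in 2 with "b" left. 1c->1: no, bbb/accbb meet in 2 with "b" left. 1c->2: ok.
abb: 2b undefined. 2b->0: ok.
acc: 2c undefined. 2c->0: ok.
bba: 2a undefined. 2a->0: ok.
All examples now run through 3 states with every (state, symbol) defined. Accept strings end in {0,1}, Reject strings end in {2}; accept={0,1}.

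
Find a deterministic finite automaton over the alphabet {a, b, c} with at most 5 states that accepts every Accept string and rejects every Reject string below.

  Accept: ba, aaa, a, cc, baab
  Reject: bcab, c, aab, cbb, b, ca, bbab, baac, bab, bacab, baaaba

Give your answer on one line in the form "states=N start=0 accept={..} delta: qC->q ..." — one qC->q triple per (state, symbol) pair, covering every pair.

states=5 start=0 accept={0,3} delta: 0a->0 0b->1 0c->2 1a->3 1b->0 1c->0 2a->1 2b->0 2c->0 3a->4 3b->1 3c->0 4a->4 4b->3 4c->1

Grow the machine one transition at a time. Run the examples from 0; the earliest place one falls off (shortest prefix, ties alphabetical) gets sent to the lowest-numbered state that keeps every Accept/Reject pair distinguishable — a pair clashes when both reach the same state with identical unread suffix — and to a fresh state only if none does.
a: 0a undefined. 0a->0: ok.
b: 0b undefined. 0b->0: no, ba/aab meet in 0. Open state 1: 0b->1.
c: 0c undefined. 0c->0: no, aaa/c meet in 0. 0c->1: no, ba/ca meet in 1 with "a" left. Open state 2: 0c->2.
ba: 1a undefined. 1a->0: no, ba/baaaba meet in 0. 1a->1: no, ba/aab meet in 1. 1a->2: no, ba/c meet in 2. Open state 3: 1a->3.
bb: 1b undefined. 1b->0: ok.
bc: 1c undefined. 1c->0: ok.
ca: 2a undefined. 2a->0: no, aaa/ca meet in 0. 2a->1: ok.
cb: 2b undefined. 2b->0: ok.
cc: 2c undefined. 2c->0: ok.
baa: 3a undefined. 3a->0: no, ba/baaaba meet in 3. 3a->1: no, aaa/baac meet in 0. 3a->2: no, aaa/baac meet in 0. 3a->3: no, baab/bab meet in 3 with "b" left. Open state 4: 3a->4.
bab: 3b undefined. 3b->0: no, aaa/bab meet in 0. 3b->1: ok.
bac: 3c undefined. 3c->0: ok.
baaa: 4a undefined. 4a->0: no, ba/baaaba meet in 3. 4a->1: no, aaa/baaaba meet in 0. 4a->2: no, aaa/baaaba meet in 0. 4a->3: no, ba/baaaba meet in 3. 4a->4: ok.
baab: 4b undefined. 4b->0: no, aaa/baaaba meet in 0. 4b->1: no, ba/baaaba meet in 3. 4b->2: no, baab/c meet in 2. 4b->3: ok.
baac: 4c undefined. 4c->0: no, aaa/baac meet in 0. 4c->1: ok.
All examples now run through 5 states with every (state, symbol) defined. Accept strings end in {0,3}, Reject strings end in {1,2,4}; accept={0,3}.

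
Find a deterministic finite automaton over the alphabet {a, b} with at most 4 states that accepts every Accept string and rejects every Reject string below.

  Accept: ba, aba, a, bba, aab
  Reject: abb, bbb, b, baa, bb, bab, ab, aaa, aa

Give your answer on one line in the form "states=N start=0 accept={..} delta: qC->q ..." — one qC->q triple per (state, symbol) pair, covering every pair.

State merging on the prefix tree: take the shortest (then alphabetical) example prefix whose next move is undefined and point that move at state 0, else 1, else 2, ...; a target is out if some Accept/Reject pair would then sit in one state with the same input left (inseparable). If every existing state is out, open a new one.
a: 0a undefined. 0a->0: no, a/aaa meet in 0. Open state 1: 0a->1.
b: 0b undefined. 0b->0: ok.
aa: 1a undefined. 1a->0: no, ba/aaa meet in 1. 1a->1: no, ba/baa meet in 1. Open state 2: 1a->2.
ab: 1b undefined. 1b->0: ok.
aaa: 2a undefined. 2a->0: ok.
aab: 2b undefined. 2b->0: no, aab/abb meet in 0. 2b->1: ok.
All examples now run through 3 states with every (state, symbol) defined. Accept strings end in {1}, Reject strings end in {0,2}; accept={1}.

states=3 start=0 accept={1} delta: 0a->1 0b->0 1a->2 1b->0 2a->0 2b->1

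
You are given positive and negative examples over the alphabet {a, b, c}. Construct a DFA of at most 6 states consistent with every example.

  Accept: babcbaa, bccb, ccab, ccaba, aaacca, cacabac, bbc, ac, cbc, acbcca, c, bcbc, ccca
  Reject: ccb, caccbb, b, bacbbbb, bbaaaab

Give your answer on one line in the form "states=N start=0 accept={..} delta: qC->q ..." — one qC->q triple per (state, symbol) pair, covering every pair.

states=4 start=0 accept={0,2} delta: 0a->0 0b->1 0c->2 1a->0 1b->0 1c->0 2a->0 2b->0 2c->3 3a->2 3b->3 3c->0

Fold the examples into a partial DFA from state 0: repeatedly fix the first undefined (state, symbol) met by the shortest-then-alphabetical prefix, trying targets in increasing order and rejecting any under which an Accept and a Reject string meet in one state with the same remainder; add a state when all current targets are rejected. Accepting states are where Accept strings end.
a: 0a undefined. 0a->0: ok.
b: 0b undefined. 0b->0: no, bccb/ccb meet in 0 with "ccb" left. Open state 1: 0b->1.
c: 0c undefined. 0c->0: no, ccab/ccb meet in 1. 0c->1: no, ac/b meet in 1. Open state 2: 0c->2.
ba: 1a undefined. 1a->0: ok.
bb: 1b undefined. 1b->0: ok.
bc: 1c undefined. 1c->0: ok.
ca: 2a undefined. 2a->0: ok.
cb: 2b undefined. 2b->0: ok.
cc: 2c undefined. 2c->0: no, babcbaa/caccbb meet in 0. 2c->1: no, babcbaa/ccb meet in 0. 2c->2: no, babcbaa/ccb meet in 0. Open state 3: 2c->3.
cca: 3a undefined. 3a->0: no, ccab/b meet in 1. 3a->1: no, aaacca/b meet in 1. 3a->2: ok.
ccb: 3b undefined. 3b->0: no, babcbaa/ccb meet in 0. 3b->1: no, babcbaa/caccbb meet in 0. 3b->2: no, babcbaa/caccbb meet in 0. 3b->3: ok.
ccc: 3c undefined. 3c->0: ok.
All examples now run through 4 states with every (state, symbol) defined. Accept strings end in {0,2}, Reject strings end in {1,3}; accept={0,2}.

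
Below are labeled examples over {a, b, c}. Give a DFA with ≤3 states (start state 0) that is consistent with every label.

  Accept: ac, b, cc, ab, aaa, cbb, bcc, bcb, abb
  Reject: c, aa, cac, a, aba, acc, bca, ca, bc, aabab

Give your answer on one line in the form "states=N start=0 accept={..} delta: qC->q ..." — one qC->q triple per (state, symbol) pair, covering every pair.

states=3 start=0 accept={0} delta: 0a->1 0b->0 0c->1 1a->2 1b->0 1c->0 2a->0 2b->1 2c->1

Fold the examples into a partial DFA from state 0: repeatedly fix the first undefined (state, symbol) met by the shortest-then-alphabetical prefix, trying targets in increasing order and rejecting any under which an Accept and a Reject string meet in one state with the same remainder; add a state when all current targets are rejected. Accepting states are where Accept strings end.
a: 0a undefined. 0a->0: no, ac/c meet in 0 with "c" left. Open state 1: 0a->1.
b: 0b undefined. 0b->0: ok.
c: 0c undefined. 0c->0: no, ac/cac meet in 1 with "c" left. 0c->1: ok.
aa: 1a undefined. 1a->0: no, b/aa meet in 0. 1a->1: no, ac/cac meet in 1 with "c" left. Open state 2: 1a->2.
ab: 1b undefined. 1b->0: ok.
ac: 1c undefined. 1c->0: ok.
aaa: 2a undefined. 2a->0: ok.
aab: 2b undefined. 2b->0: no, ac/aabab meet in 0. 2b->1: ok.
cac: 2c undefined. 2c->0: no, ac/cac meet in 0. 2c->1: ok.
All examples now run through 3 states with every (state, symbol) defined. Accept strings end in {0}, Reject strings end in {1,2}; accept={0}.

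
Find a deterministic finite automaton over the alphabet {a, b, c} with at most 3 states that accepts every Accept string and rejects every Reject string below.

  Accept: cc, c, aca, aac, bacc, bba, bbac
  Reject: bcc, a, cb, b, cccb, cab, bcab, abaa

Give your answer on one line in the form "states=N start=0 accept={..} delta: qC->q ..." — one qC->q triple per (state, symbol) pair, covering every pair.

states=3 start=0 accept={2} delta: 0a->0 0b->1 0c->2 1a->0 1b->2 1c->1 2a->2 2b->0 2c->2

Grow the machine one transition at a time. Run the examples from 0; the earliest place one falls off (shortest prefix, ties alphabetical) gets sent to the lowest-numbered state that keeps every Accept/Reject pair distinguishable — a pair clashes when both reach the same state with identical unread suffix — and to a fresh state only if none does.
a: 0a undefined. 0a->0: ok.
b: 0b undefined. 0b->0: no, cc/bcc meet in 0 with "cc" left. Open state 1: 0b->1.
c: 0c undefined. 0c->0: no, cc/a meet in 0. 0c->1: no, c/b meet in 1. Open state 2: 0c->2.
ba: 1a undefined. 1a->0: ok.
bb: 1b undefined. 1b->0: no, bba/a meet in 0. 1b->1: no, bba/a meet in 0. 1b->2: ok.
bc: 1c undefined. 1c->0: no, c/bcc meet in 2. 1c->1: ok.
ca: 2a undefined. 2a->0: no, aca/a meet in 0. 2a->1: no, c/cab meet in 2. 2a->2: ok.
cb: 2b undefined. 2b->0: ok.
cc: 2c undefined. 2c->0: no, cc/a meet in 0. 2c->1: no, cc/bcc meet in 1. 2c->2: ok.
All examples now run through 3 states with every (state, symbol) defined. Accept strings end in {2}, Reject strings end in {0,1}; accept={2}.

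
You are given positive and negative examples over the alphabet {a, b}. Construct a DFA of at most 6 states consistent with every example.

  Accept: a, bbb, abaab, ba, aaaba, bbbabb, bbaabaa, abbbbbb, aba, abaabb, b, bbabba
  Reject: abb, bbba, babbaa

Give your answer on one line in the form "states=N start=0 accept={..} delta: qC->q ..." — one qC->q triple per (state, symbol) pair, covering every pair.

Fold the examples into a partial DFA from state 0: repeatedly fix the first undefined (state, symbol) met by the shortest-then-alphabetical prefix, trying targets in increasing order and rejecting any under which an Accept and a Reject string meet in one state with the same remainder; add a state when all current targets are rejected. Accepting states are where Accept strings end.
a: 0a undefined. 0a->0: ok.
b: 0b undefined. 0b->0: no, a/abb meet in 0. Open state 1: 0b->1.
ba: 1a undefined. 1a->0: no, abaabb/abb meet in 1 with "b" left. 1a->1: no, abaab/abb meet in 1 with "b" left. Open state 2: 1a->2.
bb: 1b undefined. 1b->0: no, a/abb meet in 0. 1b->1: no, bbb/abb meet in 1. 1b->2: no, ba/abb meet in 2. Open state 3: 1b->3.
bab: 2b undefined. 2b->0: ok.
bba: 3a undefined. 3a->0: no, bbaabaa/babbaa meet in 2 with "a" left. 3a->1: no, bbabba/bbba meet in 3 with "ba" left. 3a->2: ok.
bbb: 3b undefined. 3b->0: no, a/bbba meet in 0. 3b->1: no, ba/bbba meet in 2. 3b->2: no, abbbbbb/abb meet in 3. 3b->3: no, bbb/abb meet in 3. Open state 4: 3b->4.
abaa: 2a undefined. 2a->0: no, a/babbaa meet in 0. 2a->1: no, abaab/abb meet in 3. 2a->2: no, ba/babbaa meet in 2. 2a->3: ok.
bbba: 4a undefined. 4a->0: no, a/bbba meet in 0. 4a->1: no, b/bbba meet in 1. 4a->2: no, ba/bbba meet in 2. 4a->3: ok.
abbbb: 4b undefined. 4b->0: no, abbbbbb/abb meet in 3. 4b->1: ok.
All examples now run through 5 states with every (state, symbol) defined. Accept strings end in {0,1,2,4}, Reject strings end in {3}; accept={0,1,2,4}.

states=5 start=0 accept={0,1,2,4} delta: 0a->0 0b->1 1a->2 1b->3 2a->3 2b->0 3a->2 3b->4 4a->3 4b->1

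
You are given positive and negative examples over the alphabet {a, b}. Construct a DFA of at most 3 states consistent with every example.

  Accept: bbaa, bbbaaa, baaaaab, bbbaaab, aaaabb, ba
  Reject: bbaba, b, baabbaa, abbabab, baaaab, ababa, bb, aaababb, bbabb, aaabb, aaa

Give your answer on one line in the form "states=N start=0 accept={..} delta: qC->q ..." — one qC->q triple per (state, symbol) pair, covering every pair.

Grow the machine one transition at a time. Run the examples from 0; the earliest place one falls off (shortest prefix, ties alphabetical) gets sent to the lowest-numbered state that keeps every Accept/Reject pair distinguishable — a pair clashes when both reach the same state with identical unread suffix — and to a fresh state only if none does.
a: 0a undefined. 0a->0: no, aaaabb/bb meet in 0 with "bb" left. Open state 1: 0a->1.
b: 0b undefined. 0b->0: no, bbbaaa/aaa meet in 1 with "aa" left. 0b->1: ok.
aa: 1a undefined. 1a->0: no, baaaaab/b meet in 1. 1a->1: no, baaaaab/baaaab meet in 1 with "b" left. Open state 2: 1a->2.
ab: 1b undefined. 1b->0: ok.
aaa: 2a undefined. 2a->0: no, bbaa/baabbaa meet in 2. 2a->1: ok.
aaaab: 2b undefined. 2b->0: no, baaaaab/abbabab meet in 0. 2b->1: no, baaaaab/bbaba meet in 1. 2b->2: ok.
All examples now run through 3 states with every (state, symbol) defined. Accept strings end in {2}, Reject strings end in {0,1}; accept={2}.

states=3 start=0 accept={2} delta: 0a->1 0b->1 1a->2 1b->0 2a->1 2b->2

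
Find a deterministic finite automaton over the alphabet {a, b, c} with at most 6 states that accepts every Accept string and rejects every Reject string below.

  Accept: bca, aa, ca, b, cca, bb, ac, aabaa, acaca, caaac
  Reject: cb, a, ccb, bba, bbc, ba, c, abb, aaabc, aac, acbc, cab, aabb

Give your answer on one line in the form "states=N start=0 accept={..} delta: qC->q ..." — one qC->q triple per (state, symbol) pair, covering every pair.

Grow the machine one transition at a time. Run the examples from 0; the earliest place one falls off (shortest prefix, ties alphabetical) gets sent to the lowest-numbered state that keeps every Accept/Reject pair distinguishable — a pair clashes when both reach the same state with identical unread suffix — and to a fresh state only if none does.
a: 0a undefined. 0a->0: no, aa/a meet in 0. Open state 1: 0a->1.
b: 0b undefined. 0b->0: ok.
c: 0c undefined. 0c->0: no, bca/a meet in 1. 0c->1: ok.
aa: 1a undefined. 1a->0: no, bca/cab meet in 0. 1a->1: no, bca/a meet in 1. Open state 2: 1a->2.
ab: 1b undefined. 1b->0: no, b/cb meet in 0. 1b->1: ok.
ac: 1c undefined. 1c->0: no, b/ccb meet in 0. 1c->1: no, ac/cb meet in 1. 1c->2: ok.
aaa: 2a undefined. 2a->0: ok.
aab: 2b undefined. 2b->0: no, b/ccb meet in 0. 2b->1: no, bca/acbc meet in 2. 2b->2: no, bca/ccb meet in 2. Open state 3: 2b->3.
aac: 2c undefined. 2c->0: no, b/aac meet in 0. 2c->1: ok.
aaba: 3a undefined. 3a->0: no, aabaa/cb meet in 1. 3a->1: ok.
aabb: 3b undefined. 3b->0: no, b/aabb meet in 0. 3b->1: ok.
acbc: 3c undefined. 3c->0: no, b/acbc meet in 0. 3c->1: ok.
All examples now run through 4 states with every (state, symbol) defined. Accept strings end in {0,2}, Reject strings end in {1,3}; accept={0,2}.

states=4 start=0 accept={0,2} delta: 0a->1 0b->0 0c->1 1a->2 1b->1 1c->2 2a->0 2b->3 2c->1 3a->1 3b->1 3c->1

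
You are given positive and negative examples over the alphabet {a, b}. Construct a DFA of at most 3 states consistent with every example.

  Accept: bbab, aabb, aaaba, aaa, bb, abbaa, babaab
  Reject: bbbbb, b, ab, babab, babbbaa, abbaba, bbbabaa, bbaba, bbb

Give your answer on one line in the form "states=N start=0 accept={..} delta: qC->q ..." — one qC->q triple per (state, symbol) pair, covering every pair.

states=3 start=0 accept={0,2} delta: 0a->0 0b->1 1a->2 1b->2 2a->1 2b->1

Grow the machine one transition at a time. Run the examples from 0; the earliest place one falls off (shortest prefix, ties alphabetical) gets sent to the lowest-numbered state that keeps every Accept/Reject pair distinguishable — a pair clashes when both reach the same state with identical unread suffix — and to a fresh state only if none does.
a: 0a undefined. 0a->0: ok.
b: 0b undefined. 0b->0: no, bbab/bbbbb meet in 0. Open state 1: 0b->1.
ba: 1a undefined. 1a->0: no, babaab/b meet in 1. 1a->1: no, bbab/babab meet in 1 with "bab" left. Open state 2: 1a->2.
bb: 1b undefined. 1b->0: no, bbab/bbbbb meet in 1. 1b->1: no, aabb/bbbbb meet in 1. 1b->2: ok.
bab: 2b undefined. 2b->0: no, aabb/bbbbb meet in 2. 2b->1: ok.
bba: 2a undefined. 2a->0: no, bbab/bbbbb meet in 1. 2a->1: ok.
All examples now run through 3 states with every (state, symbol) defined. Accept strings end in {0,2}, Reject strings end in {1}; accept={0,2}.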